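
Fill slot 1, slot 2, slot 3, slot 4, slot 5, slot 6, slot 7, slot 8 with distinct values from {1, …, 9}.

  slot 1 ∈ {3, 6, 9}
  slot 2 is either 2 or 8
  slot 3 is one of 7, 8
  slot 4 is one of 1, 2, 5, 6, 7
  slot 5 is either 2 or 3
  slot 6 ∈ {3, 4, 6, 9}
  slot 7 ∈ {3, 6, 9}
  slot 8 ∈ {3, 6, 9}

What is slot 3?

slot 1, slot 7, slot 8 between them cover only {3, 6, 9} — a naked triple. Remove those values from slot 4, slot 5, slot 6.
slot 5's domain is down to {2}, so slot 5 = 2. Strike 2 from slot 2, slot 4.
That leaves slot 6 = 4.
That leaves slot 2 = 8. Strike 8 from slot 3.
So slot 3 = 7.

7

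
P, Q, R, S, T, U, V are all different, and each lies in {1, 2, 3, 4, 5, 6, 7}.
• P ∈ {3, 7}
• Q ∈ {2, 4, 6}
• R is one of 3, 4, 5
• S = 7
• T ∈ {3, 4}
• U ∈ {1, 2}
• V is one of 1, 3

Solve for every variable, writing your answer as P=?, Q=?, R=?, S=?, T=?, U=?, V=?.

P=3, Q=6, R=5, S=7, T=4, U=2, V=1

S has just one choice, so S = 7. Remove 7 from P.
P has just one choice, so P = 3. So R, T, V can't be 3.
That leaves T = 4. Remove 4 from Q, R.
V must be 1 (only option left). So U can't be 1.
R's domain is down to {5}, so R = 5.
That leaves U = 2. Strike 2 from Q.
Q's domain is down to {6}, so Q = 6.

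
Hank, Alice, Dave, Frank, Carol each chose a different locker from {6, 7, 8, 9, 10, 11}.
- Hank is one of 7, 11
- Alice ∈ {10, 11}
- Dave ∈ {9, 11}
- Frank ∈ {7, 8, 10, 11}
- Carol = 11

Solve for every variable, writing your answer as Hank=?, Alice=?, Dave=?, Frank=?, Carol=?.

Hank=7, Alice=10, Dave=9, Frank=8, Carol=11

Carol has just one choice, so Carol = 11. Strike 11 from Hank, Alice, Dave, Frank.
Hank has just one choice, so Hank = 7. So Frank can't be 7.
Alice has just one choice, so Alice = 10. So Frank can't be 10.
That leaves Dave = 9.
Frank must be 8 (only option left).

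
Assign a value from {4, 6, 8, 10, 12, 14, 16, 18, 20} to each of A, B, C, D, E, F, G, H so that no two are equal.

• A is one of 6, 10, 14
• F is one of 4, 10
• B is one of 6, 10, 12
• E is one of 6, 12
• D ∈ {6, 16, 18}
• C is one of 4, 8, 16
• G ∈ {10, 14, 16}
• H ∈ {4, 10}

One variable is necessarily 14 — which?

Among the 8 variables, 8 fits only C (and all 8 values in {4, 6, 8, 10, 12, 14, 16, 18} must be used), so C = 8.
Among the 7 still-open variables, 18 fits only D (and all 7 values in {4, 6, 10, 12, 14, 16, 18} must be used), so D = 18.
The 6 still-open variables draw from only 6 values {4, 6, 10, 12, 14, 16}, so each is used; only G can be 16, hence G = 16.
Among the 5 still-open variables, 14 fits only A (and all 5 values in {4, 6, 10, 12, 14} must be used), so A = 14.

A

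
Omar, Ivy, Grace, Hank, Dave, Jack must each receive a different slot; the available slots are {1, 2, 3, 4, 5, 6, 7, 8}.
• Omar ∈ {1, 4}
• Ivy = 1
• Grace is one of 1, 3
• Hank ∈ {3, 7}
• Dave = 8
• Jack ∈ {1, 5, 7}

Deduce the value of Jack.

5

Ivy must be 1 (only option left). Remove 1 from Omar, Grace, Jack.
Grace's domain is down to {3}, so Grace = 3. So Hank can't be 3.
Hank has just one choice, so Hank = 7. So Jack can't be 7.
So Jack = 5.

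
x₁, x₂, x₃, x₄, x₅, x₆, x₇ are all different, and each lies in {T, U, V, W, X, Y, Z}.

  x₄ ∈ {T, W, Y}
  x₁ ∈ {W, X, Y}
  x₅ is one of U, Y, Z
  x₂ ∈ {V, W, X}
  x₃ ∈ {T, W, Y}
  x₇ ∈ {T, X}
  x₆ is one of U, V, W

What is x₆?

The 7 variables draw from only 7 values {T, U, V, W, X, Y, Z}, so each is used; only x₅ can be Z, hence x₅ = Z.
Among the 6 still-open variables, U fits only x₆ (and all 6 values in {T, U, V, W, X, Y} must be used), so x₆ = U.

U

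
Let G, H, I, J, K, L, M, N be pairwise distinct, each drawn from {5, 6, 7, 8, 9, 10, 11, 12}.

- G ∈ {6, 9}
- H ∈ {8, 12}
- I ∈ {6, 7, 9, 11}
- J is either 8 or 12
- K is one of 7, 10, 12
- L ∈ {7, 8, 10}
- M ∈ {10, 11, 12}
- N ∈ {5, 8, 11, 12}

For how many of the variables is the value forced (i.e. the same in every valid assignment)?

2

The 8 variables together cover exactly {5, 6, 7, 8, 9, 10, 11, 12} — 8 values for 8 variables — and 5 appears only in N's list, so N = 5.
H and J share exactly the 2 values {8, 12}; by pigeonhole those values go to them, so strike 8, 12 from K, L, M.
K and L between them cover only {7, 10} — a naked pair. Remove those values from I, M.
That leaves M = 11. Eliminate 11 elsewhere: I.
Determined: M=11, N=5. The other variables each still have more than one consistent value. That makes 2.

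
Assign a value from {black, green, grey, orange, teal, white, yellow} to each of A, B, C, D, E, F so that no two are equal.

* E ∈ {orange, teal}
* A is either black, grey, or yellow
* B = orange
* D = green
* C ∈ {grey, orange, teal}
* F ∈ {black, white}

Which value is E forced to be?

B's domain is down to {orange}, so B = orange. So C, E can't be orange.
So E = teal.

teal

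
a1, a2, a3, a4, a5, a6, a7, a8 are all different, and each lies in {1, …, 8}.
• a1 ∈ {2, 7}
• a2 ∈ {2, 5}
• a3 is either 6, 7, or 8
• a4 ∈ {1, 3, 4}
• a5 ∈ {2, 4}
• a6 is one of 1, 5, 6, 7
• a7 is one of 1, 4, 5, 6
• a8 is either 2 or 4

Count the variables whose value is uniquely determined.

Among the 8 variables, 3 fits only a4 (and all 8 values in {1, 2, 3, 4, 5, 6, 7, 8} must be used), so a4 = 3.
The 7 still-open variables draw from only 7 values {1, 2, 4, 5, 6, 7, 8}, so each is used; only a3 can be 8, hence a3 = 8.
a5 and a8 share exactly the 2 values {2, 4}; by pigeonhole those values go to them, so strike 2, 4 from a1, a2, a7.
a1 must be 7 (only option left). So a6 can't be 7.
That leaves a2 = 5. Eliminate 5 elsewhere: a6, a7.
Determined: a1=7, a2=5, a3=8, a4=3. The other variables each still have more than one consistent value. That makes 4.

4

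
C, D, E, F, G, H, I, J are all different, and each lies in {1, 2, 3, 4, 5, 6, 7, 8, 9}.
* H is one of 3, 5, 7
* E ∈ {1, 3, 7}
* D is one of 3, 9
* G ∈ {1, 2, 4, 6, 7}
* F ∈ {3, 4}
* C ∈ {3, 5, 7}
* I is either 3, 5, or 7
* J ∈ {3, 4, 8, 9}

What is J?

8

C, H, I between them cover only {3, 5, 7} — a naked triple. Remove those values from D, E, F, G, J.
That leaves D = 9. Remove 9 from J.
That leaves E = 1. Eliminate 1 elsewhere: G.
F's domain is down to {4}, so F = 4. Strike 4 from G, J.
So J = 8.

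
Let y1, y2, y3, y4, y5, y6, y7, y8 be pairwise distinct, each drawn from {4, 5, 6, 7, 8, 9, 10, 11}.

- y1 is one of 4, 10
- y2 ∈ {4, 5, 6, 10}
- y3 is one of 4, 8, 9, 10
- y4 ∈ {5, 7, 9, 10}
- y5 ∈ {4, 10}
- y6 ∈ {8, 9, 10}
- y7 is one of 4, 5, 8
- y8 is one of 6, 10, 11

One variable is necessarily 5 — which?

The 8 variables draw from only 8 values {4, 5, 6, 7, 8, 9, 10, 11}, so each is used; only y4 can be 7, hence y4 = 7.
The 7 still-open variables draw from only 7 values {4, 5, 6, 8, 9, 10, 11}, so each is used; only y8 can be 11, hence y8 = 11.
Among the 6 still-open variables, 6 fits only y2 (and all 6 values in {4, 5, 6, 8, 9, 10} must be used), so y2 = 6.
The 5 still-open variables draw from only 5 values {4, 5, 8, 9, 10}, so each is used; only y7 can be 5, hence y7 = 5.

y7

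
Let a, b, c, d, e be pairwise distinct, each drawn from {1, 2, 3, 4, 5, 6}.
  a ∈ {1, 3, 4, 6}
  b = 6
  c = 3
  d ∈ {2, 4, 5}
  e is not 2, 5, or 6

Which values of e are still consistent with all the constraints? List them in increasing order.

b's domain is down to {6}, so b = 6. So a can't be 6.
c's domain is down to {3}, so c = 3. Remove 3 from a, e.
a and e share exactly the 2 values {1, 4}; by pigeonhole those values go to them, so strike 1, 4 from d.
No further eliminations apply; e can still be any of 1, 4.

1, 4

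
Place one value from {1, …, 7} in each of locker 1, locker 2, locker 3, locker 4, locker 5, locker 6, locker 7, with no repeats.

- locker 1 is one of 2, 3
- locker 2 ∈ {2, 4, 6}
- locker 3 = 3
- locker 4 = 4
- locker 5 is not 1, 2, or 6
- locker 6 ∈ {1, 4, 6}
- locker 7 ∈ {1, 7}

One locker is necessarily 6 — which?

locker 2

locker 3 has just one choice, so locker 3 = 3. Eliminate 3 elsewhere: locker 1, locker 5.
locker 4's domain is down to {4}, so locker 4 = 4. Remove 4 from locker 2, locker 5, locker 6.
That leaves locker 1 = 2. Eliminate 2 elsewhere: locker 2.
So 6 goes to locker 2.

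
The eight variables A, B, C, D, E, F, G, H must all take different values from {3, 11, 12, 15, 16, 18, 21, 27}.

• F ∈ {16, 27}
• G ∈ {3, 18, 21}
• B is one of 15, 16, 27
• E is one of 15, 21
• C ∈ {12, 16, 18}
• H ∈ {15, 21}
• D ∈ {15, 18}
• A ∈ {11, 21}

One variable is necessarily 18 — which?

Among the 8 variables, 3 fits only G (and all 8 values in {3, 11, 12, 15, 16, 18, 21, 27} must be used), so G = 3.
The 7 still-open variables together cover exactly {11, 12, 15, 16, 18, 21, 27} — 7 values for 7 variables — and 11 appears only in A's list, so A = 11.
Among the 6 still-open variables, 12 fits only C (and all 6 values in {12, 15, 16, 18, 21, 27} must be used), so C = 12.
The 5 still-open variables draw from only 5 values {15, 16, 18, 21, 27}, so each is used; only D can be 18, hence D = 18.

D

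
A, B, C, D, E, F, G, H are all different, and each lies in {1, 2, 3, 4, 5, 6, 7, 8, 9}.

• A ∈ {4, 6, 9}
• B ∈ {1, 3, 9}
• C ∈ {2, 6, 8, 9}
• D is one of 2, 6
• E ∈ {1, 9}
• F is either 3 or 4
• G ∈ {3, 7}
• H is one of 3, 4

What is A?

6

Among the 8 variables, 7 fits only G (and all 8 values in {1, 2, 3, 4, 6, 7, 8, 9} must be used), so G = 7.
Among the 7 still-open variables, 8 fits only C (and all 7 values in {1, 2, 3, 4, 6, 8, 9} must be used), so C = 8.
Among the 6 still-open variables, 2 fits only D (and all 6 values in {1, 2, 3, 4, 6, 9} must be used), so D = 2.
The 5 still-open variables draw from only 5 values {1, 3, 4, 6, 9}, so each is used; only A can be 6, hence A = 6.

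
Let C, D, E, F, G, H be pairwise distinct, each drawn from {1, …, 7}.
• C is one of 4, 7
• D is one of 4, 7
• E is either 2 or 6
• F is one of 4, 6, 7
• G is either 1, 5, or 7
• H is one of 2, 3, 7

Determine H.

C and D between them cover only {4, 7} — a naked pair. Remove those values from F, G, H.
That leaves F = 6. So E can't be 6.
E must be 2 (only option left). Eliminate 2 elsewhere: H.
So H = 3.

3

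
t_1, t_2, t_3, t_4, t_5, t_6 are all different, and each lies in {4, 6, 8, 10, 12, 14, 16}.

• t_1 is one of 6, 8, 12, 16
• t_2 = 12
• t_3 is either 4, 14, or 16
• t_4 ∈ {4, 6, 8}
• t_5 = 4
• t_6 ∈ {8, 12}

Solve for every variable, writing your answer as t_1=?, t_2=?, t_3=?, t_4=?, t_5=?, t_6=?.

t_2's domain is down to {12}, so t_2 = 12. Remove 12 from t_1, t_6.
That leaves t_5 = 4. Eliminate 4 elsewhere: t_3, t_4.
t_6's domain is down to {8}, so t_6 = 8. Strike 8 from t_1, t_4.
t_4's domain is down to {6}, so t_4 = 6. So t_1 can't be 6.
That leaves t_1 = 16. So t_3 can't be 16.
t_3 has just one choice, so t_3 = 14.

t_1=16, t_2=12, t_3=14, t_4=6, t_5=4, t_6=8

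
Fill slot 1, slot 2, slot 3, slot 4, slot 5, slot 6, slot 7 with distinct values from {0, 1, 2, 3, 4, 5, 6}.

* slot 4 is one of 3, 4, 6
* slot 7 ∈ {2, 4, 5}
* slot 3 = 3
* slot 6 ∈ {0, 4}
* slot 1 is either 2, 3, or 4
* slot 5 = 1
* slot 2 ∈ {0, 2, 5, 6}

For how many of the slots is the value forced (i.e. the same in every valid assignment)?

slot 3's domain is down to {3}, so slot 3 = 3. Eliminate 3 elsewhere: slot 1, slot 4.
slot 5's domain is down to {1}, so slot 5 = 1.
Determined: slot 3=3, slot 5=1. The other slots each still have more than one consistent value. That makes 2.

2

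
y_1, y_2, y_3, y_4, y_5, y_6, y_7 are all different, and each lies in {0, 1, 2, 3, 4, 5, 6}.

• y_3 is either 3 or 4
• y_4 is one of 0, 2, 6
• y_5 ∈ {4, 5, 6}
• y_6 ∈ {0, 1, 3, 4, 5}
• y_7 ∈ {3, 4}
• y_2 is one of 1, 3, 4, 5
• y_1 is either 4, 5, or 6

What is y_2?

1

The 7 variables draw from only 7 values {0, 1, 2, 3, 4, 5, 6}, so each is used; only y_4 can be 2, hence y_4 = 2.
Among the 6 still-open variables, 0 fits only y_6 (and all 6 values in {0, 1, 3, 4, 5, 6} must be used), so y_6 = 0.
The 5 still-open variables together cover exactly {1, 3, 4, 5, 6} — 5 values for 5 variables — and 1 appears only in y_2's list, so y_2 = 1.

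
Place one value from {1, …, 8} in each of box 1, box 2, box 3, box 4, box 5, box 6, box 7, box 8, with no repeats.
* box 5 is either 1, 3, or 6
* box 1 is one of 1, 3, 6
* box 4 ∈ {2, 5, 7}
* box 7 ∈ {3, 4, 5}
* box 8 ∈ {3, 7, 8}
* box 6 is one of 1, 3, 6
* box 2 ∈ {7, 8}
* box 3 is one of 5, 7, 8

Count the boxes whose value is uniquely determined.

The 8 variables draw from only 8 values {1, 2, 3, 4, 5, 6, 7, 8}, so each is used; only box 4 can be 2, hence box 4 = 2.
Among the 7 still-open variables, 4 fits only box 7 (and all 7 values in {1, 3, 4, 5, 6, 7, 8} must be used), so box 7 = 4.
Among the 6 still-open variables, 5 fits only box 3 (and all 6 values in {1, 3, 5, 6, 7, 8} must be used), so box 3 = 5.
box 1, box 5, box 6 share exactly the 3 values {1, 3, 6}; by pigeonhole those values go to them, so strike 1, 3, 6 from box 8.
Determined: box 3=5, box 4=2, box 7=4. The other boxes each still have more than one consistent value. That makes 3.

3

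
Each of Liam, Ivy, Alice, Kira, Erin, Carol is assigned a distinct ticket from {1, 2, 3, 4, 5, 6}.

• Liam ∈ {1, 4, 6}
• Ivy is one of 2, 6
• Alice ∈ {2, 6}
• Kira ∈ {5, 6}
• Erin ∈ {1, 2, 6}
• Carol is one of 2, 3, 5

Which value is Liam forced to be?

4

Among the 6 variables, 3 fits only Carol (and all 6 values in {1, 2, 3, 4, 5, 6} must be used), so Carol = 3.
The 5 still-open variables draw from only 5 values {1, 2, 4, 5, 6}, so each is used; only Liam can be 4, hence Liam = 4.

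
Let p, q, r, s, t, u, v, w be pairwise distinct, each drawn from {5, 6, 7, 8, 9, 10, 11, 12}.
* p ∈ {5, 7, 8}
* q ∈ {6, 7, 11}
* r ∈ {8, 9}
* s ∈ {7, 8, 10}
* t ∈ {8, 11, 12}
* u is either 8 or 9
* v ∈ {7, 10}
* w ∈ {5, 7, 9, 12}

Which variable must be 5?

Among the 8 variables, 6 fits only q (and all 8 values in {5, 6, 7, 8, 9, 10, 11, 12} must be used), so q = 6.
The 7 still-open variables together cover exactly {5, 7, 8, 9, 10, 11, 12} — 7 values for 7 variables — and 11 appears only in t's list, so t = 11.
The 6 still-open variables draw from only 6 values {5, 7, 8, 9, 10, 12}, so each is used; only w can be 12, hence w = 12.
The 5 still-open variables together cover exactly {5, 7, 8, 9, 10} — 5 values for 5 variables — and 5 appears only in p's list, so p = 5.

p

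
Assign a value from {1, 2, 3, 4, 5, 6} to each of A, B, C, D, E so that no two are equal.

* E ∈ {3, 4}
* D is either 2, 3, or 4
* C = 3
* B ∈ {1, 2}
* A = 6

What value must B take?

A must be 6 (only option left).
C must be 3 (only option left). Eliminate 3 elsewhere: D, E.
E has just one choice, so E = 4. Strike 4 from D.
That leaves D = 2. Eliminate 2 elsewhere: B.
So B = 1.

1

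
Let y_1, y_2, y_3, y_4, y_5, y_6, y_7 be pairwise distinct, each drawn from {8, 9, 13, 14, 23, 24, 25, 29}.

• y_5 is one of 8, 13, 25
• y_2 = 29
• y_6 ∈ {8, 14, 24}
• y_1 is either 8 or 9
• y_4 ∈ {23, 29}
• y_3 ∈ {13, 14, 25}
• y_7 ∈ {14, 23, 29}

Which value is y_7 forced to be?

y_2 has just one choice, so y_2 = 29. Eliminate 29 elsewhere: y_4, y_7.
y_4 has just one choice, so y_4 = 23. So y_7 can't be 23.
So y_7 = 14.

14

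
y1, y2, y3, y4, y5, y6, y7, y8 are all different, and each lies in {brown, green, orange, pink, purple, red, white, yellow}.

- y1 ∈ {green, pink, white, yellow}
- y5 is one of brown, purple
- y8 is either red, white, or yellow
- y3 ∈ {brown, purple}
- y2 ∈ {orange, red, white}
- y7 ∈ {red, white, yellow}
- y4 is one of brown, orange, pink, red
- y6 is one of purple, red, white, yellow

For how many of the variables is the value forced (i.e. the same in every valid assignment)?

3

Among the 8 variables, green fits only y1 (and all 8 values in {brown, green, orange, pink, purple, red, white, yellow} must be used), so y1 = green.
Among the 7 still-open variables, pink fits only y4 (and all 7 values in {brown, orange, pink, purple, red, white, yellow} must be used), so y4 = pink.
The 6 still-open variables together cover exactly {brown, orange, purple, red, white, yellow} — 6 values for 6 variables — and orange appears only in y2's list, so y2 = orange.
The 2 variables y3 and y5 are confined to {brown, purple}, which locks those values in; drop them from y6.
Determined: y1=green, y2=orange, y4=pink. The other variables each still have more than one consistent value. That makes 3.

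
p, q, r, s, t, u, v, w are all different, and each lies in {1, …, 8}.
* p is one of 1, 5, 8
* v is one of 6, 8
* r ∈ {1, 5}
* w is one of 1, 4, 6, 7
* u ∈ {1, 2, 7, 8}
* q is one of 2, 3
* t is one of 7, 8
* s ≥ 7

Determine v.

6

The 8 variables together cover exactly {1, 2, 3, 4, 5, 6, 7, 8} — 8 values for 8 variables — and 3 appears only in q's list, so q = 3.
Among the 7 still-open variables, 2 fits only u (and all 7 values in {1, 2, 4, 5, 6, 7, 8} must be used), so u = 2.
Among the 6 still-open variables, 4 fits only w (and all 6 values in {1, 4, 5, 6, 7, 8} must be used), so w = 4.
Among the 5 still-open variables, 6 fits only v (and all 5 values in {1, 5, 6, 7, 8} must be used), so v = 6.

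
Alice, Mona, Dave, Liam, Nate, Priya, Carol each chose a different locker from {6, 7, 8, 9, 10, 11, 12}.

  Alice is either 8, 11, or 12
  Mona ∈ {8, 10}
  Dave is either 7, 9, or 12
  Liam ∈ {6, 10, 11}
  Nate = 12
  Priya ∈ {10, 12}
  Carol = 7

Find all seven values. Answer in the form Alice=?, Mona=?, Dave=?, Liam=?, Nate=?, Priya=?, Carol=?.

Alice=11, Mona=8, Dave=9, Liam=6, Nate=12, Priya=10, Carol=7

Nate's domain is down to {12}, so Nate = 12. Eliminate 12 elsewhere: Alice, Dave, Priya.
Priya has just one choice, so Priya = 10. Eliminate 10 elsewhere: Mona, Liam.
Carol has just one choice, so Carol = 7. Eliminate 7 elsewhere: Dave.
Mona's domain is down to {8}, so Mona = 8. Eliminate 8 elsewhere: Alice.
Dave has just one choice, so Dave = 9.
Alice has just one choice, so Alice = 11. Remove 11 from Liam.
Liam must be 6 (only option left).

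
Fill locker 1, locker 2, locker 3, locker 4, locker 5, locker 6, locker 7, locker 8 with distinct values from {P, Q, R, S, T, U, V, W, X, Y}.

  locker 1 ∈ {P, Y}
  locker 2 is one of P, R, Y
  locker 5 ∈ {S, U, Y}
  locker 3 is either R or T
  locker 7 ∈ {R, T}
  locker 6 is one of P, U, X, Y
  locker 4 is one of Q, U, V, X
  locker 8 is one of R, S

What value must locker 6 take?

The 2 variables locker 3 and locker 7 are confined to {R, T}, which locks those values in; drop them from locker 2, locker 8.
locker 8 has just one choice, so locker 8 = S. Strike S from locker 5.
The 2 variables locker 1 and locker 2 are confined to {P, Y}, which locks those values in; drop them from locker 5, locker 6.
locker 5 must be U (only option left). Eliminate U elsewhere: locker 4, locker 6.
So locker 6 = X.

X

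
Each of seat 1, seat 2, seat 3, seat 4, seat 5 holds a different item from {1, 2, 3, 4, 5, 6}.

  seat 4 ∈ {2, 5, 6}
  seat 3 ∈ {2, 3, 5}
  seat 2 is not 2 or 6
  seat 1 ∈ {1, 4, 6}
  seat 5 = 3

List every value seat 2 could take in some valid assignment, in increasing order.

1, 4, 5

seat 5 must be 3 (only option left). Strike 3 from seat 2, seat 3.
No further eliminations apply; seat 2 can still be any of 1, 4, 5.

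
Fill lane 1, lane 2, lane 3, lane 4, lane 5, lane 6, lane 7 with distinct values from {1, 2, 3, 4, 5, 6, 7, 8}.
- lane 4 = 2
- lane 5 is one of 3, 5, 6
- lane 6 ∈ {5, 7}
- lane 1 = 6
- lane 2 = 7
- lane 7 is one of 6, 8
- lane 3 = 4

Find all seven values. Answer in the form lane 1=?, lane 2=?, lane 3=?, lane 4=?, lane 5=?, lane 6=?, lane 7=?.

lane 1's domain is down to {6}, so lane 1 = 6. Eliminate 6 elsewhere: lane 5, lane 7.
lane 2 has just one choice, so lane 2 = 7. Eliminate 7 elsewhere: lane 6.
That leaves lane 3 = 4.
lane 4 must be 2 (only option left).
That leaves lane 6 = 5. Eliminate 5 elsewhere: lane 5.
lane 7 must be 8 (only option left).
That leaves lane 5 = 3.

lane 1=6, lane 2=7, lane 3=4, lane 4=2, lane 5=3, lane 6=5, lane 7=8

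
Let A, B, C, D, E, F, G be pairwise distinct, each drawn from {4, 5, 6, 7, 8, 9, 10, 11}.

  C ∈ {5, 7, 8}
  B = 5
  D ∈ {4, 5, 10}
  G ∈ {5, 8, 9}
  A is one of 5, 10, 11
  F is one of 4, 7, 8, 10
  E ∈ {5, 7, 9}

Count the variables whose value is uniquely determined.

B's domain is down to {5}, so B = 5. Strike 5 from A, C, D, E, G.
Among the 6 still-open variables, 11 fits only A (and all 6 values in {4, 7, 8, 9, 10, 11} must be used), so A = 11.
C, E, G between them cover only {7, 8, 9} — a naked triple. Remove those values from F.
Determined: A=11, B=5. The other variables each still have more than one consistent value. That makes 2.

2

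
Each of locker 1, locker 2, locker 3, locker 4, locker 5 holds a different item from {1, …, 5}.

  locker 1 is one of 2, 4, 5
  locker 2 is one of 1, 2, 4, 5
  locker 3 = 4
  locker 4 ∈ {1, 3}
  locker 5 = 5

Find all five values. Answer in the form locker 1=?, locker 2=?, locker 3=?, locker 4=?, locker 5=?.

locker 1=2, locker 2=1, locker 3=4, locker 4=3, locker 5=5

locker 3 must be 4 (only option left). So locker 1, locker 2 can't be 4.
That leaves locker 5 = 5. Remove 5 from locker 1, locker 2.
That leaves locker 1 = 2. Strike 2 from locker 2.
locker 2 has just one choice, so locker 2 = 1. Eliminate 1 elsewhere: locker 4.
locker 4 must be 3 (only option left).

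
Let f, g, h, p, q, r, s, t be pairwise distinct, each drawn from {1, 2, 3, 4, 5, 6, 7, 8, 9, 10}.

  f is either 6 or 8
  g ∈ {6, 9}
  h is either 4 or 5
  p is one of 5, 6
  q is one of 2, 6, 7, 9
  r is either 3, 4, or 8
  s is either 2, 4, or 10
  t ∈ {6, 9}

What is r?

g and t share exactly the 2 values {6, 9}; by pigeonhole those values go to them, so strike 6, 9 from f, p, q.
f has just one choice, so f = 8. Remove 8 from r.
p must be 5 (only option left). Strike 5 from h.
h's domain is down to {4}, so h = 4. Remove 4 from r, s.
So r = 3.

3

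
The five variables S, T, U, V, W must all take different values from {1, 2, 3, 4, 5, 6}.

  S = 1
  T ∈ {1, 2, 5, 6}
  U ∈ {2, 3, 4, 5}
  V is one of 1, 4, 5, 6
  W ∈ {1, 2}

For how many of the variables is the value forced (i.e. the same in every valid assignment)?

S must be 1 (only option left). Eliminate 1 elsewhere: T, V, W.
That leaves W = 2. So T, U can't be 2.
Determined: S=1, W=2. The other variables each still have more than one consistent value. That makes 2.

2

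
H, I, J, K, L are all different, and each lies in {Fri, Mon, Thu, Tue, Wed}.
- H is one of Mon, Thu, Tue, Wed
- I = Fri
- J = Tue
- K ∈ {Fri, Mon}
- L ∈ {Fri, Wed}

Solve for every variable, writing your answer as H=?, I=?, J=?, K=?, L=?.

H=Thu, I=Fri, J=Tue, K=Mon, L=Wed

I's domain is down to {Fri}, so I = Fri. Strike Fri from K, L.
That leaves J = Tue. Strike Tue from H.
That leaves K = Mon. So H can't be Mon.
That leaves L = Wed. Eliminate Wed elsewhere: H.
H's domain is down to {Thu}, so H = Thu.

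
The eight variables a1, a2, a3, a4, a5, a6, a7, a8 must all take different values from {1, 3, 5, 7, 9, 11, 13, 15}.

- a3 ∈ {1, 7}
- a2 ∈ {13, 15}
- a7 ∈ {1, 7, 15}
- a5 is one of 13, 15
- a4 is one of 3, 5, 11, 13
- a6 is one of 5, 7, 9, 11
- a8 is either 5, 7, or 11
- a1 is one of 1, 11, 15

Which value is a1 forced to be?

11

The 8 variables together cover exactly {1, 3, 5, 7, 9, 11, 13, 15} — 8 values for 8 variables — and 3 appears only in a4's list, so a4 = 3.
Among the 7 still-open variables, 9 fits only a6 (and all 7 values in {1, 5, 7, 9, 11, 13, 15} must be used), so a6 = 9.
Among the 6 still-open variables, 5 fits only a8 (and all 6 values in {1, 5, 7, 11, 13, 15} must be used), so a8 = 5.
The 5 still-open variables together cover exactly {1, 7, 11, 13, 15} — 5 values for 5 variables — and 11 appears only in a1's list, so a1 = 11.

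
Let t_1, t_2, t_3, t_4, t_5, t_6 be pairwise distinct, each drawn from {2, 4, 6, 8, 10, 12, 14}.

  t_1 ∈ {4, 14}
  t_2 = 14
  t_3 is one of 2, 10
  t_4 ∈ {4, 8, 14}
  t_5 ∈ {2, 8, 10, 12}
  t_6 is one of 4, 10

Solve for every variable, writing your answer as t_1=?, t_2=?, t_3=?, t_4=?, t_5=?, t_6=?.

t_2 must be 14 (only option left). Eliminate 14 elsewhere: t_1, t_4.
t_1's domain is down to {4}, so t_1 = 4. Strike 4 from t_4, t_6.
t_4's domain is down to {8}, so t_4 = 8. Eliminate 8 elsewhere: t_5.
t_6 has just one choice, so t_6 = 10. Strike 10 from t_3, t_5.
t_3's domain is down to {2}, so t_3 = 2. Eliminate 2 elsewhere: t_5.
t_5 must be 12 (only option left).

t_1=4, t_2=14, t_3=2, t_4=8, t_5=12, t_6=10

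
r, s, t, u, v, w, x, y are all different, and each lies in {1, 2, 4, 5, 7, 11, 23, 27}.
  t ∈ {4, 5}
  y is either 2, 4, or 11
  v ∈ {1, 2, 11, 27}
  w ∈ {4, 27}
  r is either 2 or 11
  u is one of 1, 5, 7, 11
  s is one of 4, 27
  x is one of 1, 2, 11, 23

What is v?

1

The 8 variables draw from only 8 values {1, 2, 4, 5, 7, 11, 23, 27}, so each is used; only u can be 7, hence u = 7.
The 7 still-open variables together cover exactly {1, 2, 4, 5, 11, 23, 27} — 7 values for 7 variables — and 5 appears only in t's list, so t = 5.
The 6 still-open variables together cover exactly {1, 2, 4, 11, 23, 27} — 6 values for 6 variables — and 23 appears only in x's list, so x = 23.
The 5 still-open variables together cover exactly {1, 2, 4, 11, 27} — 5 values for 5 variables — and 1 appears only in v's list, so v = 1.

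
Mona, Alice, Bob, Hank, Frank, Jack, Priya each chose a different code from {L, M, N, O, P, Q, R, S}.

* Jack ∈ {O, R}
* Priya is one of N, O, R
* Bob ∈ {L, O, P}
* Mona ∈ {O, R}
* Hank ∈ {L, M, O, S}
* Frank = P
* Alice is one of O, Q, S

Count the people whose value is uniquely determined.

3

Frank has just one choice, so Frank = P. Strike P from Bob.
The 2 variables Mona and Jack are confined to {O, R}, which locks those values in; drop them from Alice, Bob, Hank, Priya.
Bob must be L (only option left). Strike L from Hank.
Priya must be N (only option left).
Determined: Bob=L, Frank=P, Priya=N. The other people each still have more than one consistent value. That makes 3.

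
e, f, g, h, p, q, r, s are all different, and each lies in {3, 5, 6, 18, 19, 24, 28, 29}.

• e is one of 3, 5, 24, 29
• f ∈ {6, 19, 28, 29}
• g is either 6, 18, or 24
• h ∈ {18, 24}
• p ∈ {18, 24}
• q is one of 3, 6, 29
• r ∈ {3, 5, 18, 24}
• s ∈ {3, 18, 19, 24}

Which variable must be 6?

g

Among the 8 variables, 28 fits only f (and all 8 values in {3, 5, 6, 18, 19, 24, 28, 29} must be used), so f = 28.
The 7 still-open variables together cover exactly {3, 5, 6, 18, 19, 24, 29} — 7 values for 7 variables — and 19 appears only in s's list, so s = 19.
h and p share exactly the 2 values {18, 24}; by pigeonhole those values go to them, so strike 18, 24 from e, g, r.
So 6 goes to g.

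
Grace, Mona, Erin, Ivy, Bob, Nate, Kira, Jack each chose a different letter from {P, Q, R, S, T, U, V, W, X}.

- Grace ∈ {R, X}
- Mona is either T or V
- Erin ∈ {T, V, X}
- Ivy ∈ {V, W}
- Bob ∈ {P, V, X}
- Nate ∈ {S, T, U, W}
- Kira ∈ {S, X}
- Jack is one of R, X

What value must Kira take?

S

The 8 variables together cover exactly {P, R, S, T, U, V, W, X} — 8 values for 8 variables — and P appears only in Bob's list, so Bob = P.
The 7 still-open variables draw from only 7 values {R, S, T, U, V, W, X}, so each is used; only Nate can be U, hence Nate = U.
The 6 still-open variables draw from only 6 values {R, S, T, V, W, X}, so each is used; only Kira can be S, hence Kira = S.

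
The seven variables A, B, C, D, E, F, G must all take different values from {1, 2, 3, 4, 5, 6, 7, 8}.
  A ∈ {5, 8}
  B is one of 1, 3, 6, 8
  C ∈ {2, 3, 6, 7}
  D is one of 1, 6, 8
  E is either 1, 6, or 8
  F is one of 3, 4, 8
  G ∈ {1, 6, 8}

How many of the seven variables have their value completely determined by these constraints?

D, E, G share exactly the 3 values {1, 6, 8}; by pigeonhole those values go to them, so strike 1, 6, 8 from A, B, C, F.
A has just one choice, so A = 5.
B has just one choice, so B = 3. So C, F can't be 3.
F's domain is down to {4}, so F = 4.
Determined: A=5, B=3, F=4. The other variables each still have more than one consistent value. That makes 3.

3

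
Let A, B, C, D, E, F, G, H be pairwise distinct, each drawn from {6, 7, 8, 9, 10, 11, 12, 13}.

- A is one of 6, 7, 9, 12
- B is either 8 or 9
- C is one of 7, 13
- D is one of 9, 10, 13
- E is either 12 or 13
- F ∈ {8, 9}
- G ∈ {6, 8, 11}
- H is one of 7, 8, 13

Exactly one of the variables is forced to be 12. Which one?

E

The 8 variables draw from only 8 values {6, 7, 8, 9, 10, 11, 12, 13}, so each is used; only D can be 10, hence D = 10.
The 7 still-open variables draw from only 7 values {6, 7, 8, 9, 11, 12, 13}, so each is used; only G can be 11, hence G = 11.
Among the 6 still-open variables, 6 fits only A (and all 6 values in {6, 7, 8, 9, 12, 13} must be used), so A = 6.
Among the 5 still-open variables, 12 fits only E (and all 5 values in {7, 8, 9, 12, 13} must be used), so E = 12.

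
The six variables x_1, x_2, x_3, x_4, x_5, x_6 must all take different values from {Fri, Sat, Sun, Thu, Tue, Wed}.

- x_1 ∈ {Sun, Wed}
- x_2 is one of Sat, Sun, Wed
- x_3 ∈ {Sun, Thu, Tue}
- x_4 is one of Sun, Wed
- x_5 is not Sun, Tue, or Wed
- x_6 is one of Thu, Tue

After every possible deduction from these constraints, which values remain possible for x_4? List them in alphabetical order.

Sun, Wed

The 6 variables draw from only 6 values {Fri, Sat, Sun, Thu, Tue, Wed}, so each is used; only x_5 can be Fri, hence x_5 = Fri.
The 5 still-open variables draw from only 5 values {Sat, Sun, Thu, Tue, Wed}, so each is used; only x_2 can be Sat, hence x_2 = Sat.
The 2 variables x_1 and x_4 are confined to {Sun, Wed}, which locks those values in; drop them from x_3.
No further eliminations apply; x_4 can still be any of Sun, Wed.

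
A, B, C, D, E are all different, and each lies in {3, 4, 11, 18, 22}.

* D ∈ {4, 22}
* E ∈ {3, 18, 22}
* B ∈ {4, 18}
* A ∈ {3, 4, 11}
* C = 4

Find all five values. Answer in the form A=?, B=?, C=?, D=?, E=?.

A=11, B=18, C=4, D=22, E=3

C has just one choice, so C = 4. So A, B, D can't be 4.
D must be 22 (only option left). So E can't be 22.
B has just one choice, so B = 18. Remove 18 from E.
E has just one choice, so E = 3. Eliminate 3 elsewhere: A.
A's domain is down to {11}, so A = 11.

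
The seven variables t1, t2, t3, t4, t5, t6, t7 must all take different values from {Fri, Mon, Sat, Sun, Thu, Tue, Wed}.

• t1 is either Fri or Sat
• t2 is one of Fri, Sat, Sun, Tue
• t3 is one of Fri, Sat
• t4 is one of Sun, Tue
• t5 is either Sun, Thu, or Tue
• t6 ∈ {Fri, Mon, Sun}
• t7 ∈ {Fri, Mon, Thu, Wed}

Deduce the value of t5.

Thu

The 7 variables together cover exactly {Fri, Mon, Sat, Sun, Thu, Tue, Wed} — 7 values for 7 variables — and Wed appears only in t7's list, so t7 = Wed.
The 6 still-open variables together cover exactly {Fri, Mon, Sat, Sun, Thu, Tue} — 6 values for 6 variables — and Mon appears only in t6's list, so t6 = Mon.
Among the 5 still-open variables, Thu fits only t5 (and all 5 values in {Fri, Sat, Sun, Thu, Tue} must be used), so t5 = Thu.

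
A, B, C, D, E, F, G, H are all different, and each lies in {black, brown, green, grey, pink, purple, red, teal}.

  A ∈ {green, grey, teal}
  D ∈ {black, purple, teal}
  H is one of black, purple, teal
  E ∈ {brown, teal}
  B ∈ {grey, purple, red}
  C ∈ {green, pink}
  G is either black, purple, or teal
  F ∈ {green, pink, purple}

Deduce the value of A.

grey

The 8 variables together cover exactly {black, brown, green, grey, pink, purple, red, teal} — 8 values for 8 variables — and brown appears only in E's list, so E = brown.
The 7 still-open variables draw from only 7 values {black, green, grey, pink, purple, red, teal}, so each is used; only B can be red, hence B = red.
Among the 6 still-open variables, grey fits only A (and all 6 values in {black, green, grey, pink, purple, teal} must be used), so A = grey.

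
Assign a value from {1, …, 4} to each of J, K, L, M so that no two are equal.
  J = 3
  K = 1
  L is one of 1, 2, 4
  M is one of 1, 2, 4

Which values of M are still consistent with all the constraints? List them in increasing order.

2, 4

J must be 3 (only option left).
K has just one choice, so K = 1. Eliminate 1 elsewhere: L, M.
No further eliminations apply; M can still be any of 2, 4.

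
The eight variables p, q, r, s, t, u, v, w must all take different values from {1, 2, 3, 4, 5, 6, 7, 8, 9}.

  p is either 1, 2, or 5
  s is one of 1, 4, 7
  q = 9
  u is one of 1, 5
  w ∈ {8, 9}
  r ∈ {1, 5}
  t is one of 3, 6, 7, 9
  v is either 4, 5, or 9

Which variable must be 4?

q's domain is down to {9}, so q = 9. Eliminate 9 elsewhere: t, v, w.
w must be 8 (only option left).
The 2 variables r and u are confined to {1, 5}, which locks those values in; drop them from p, s, v.
So 4 goes to v.

v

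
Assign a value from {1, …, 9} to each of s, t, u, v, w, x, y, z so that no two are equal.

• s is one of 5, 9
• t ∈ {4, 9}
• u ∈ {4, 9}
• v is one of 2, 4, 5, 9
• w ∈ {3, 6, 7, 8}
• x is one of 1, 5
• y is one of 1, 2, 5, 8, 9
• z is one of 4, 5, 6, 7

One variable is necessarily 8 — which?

y

The 2 variables t and u are confined to {4, 9}, which locks those values in; drop them from s, v, y, z.
That leaves s = 5. Strike 5 from v, x, y, z.
That leaves v = 2. Strike 2 from y.
x has just one choice, so x = 1. So y can't be 1.
So 8 goes to y.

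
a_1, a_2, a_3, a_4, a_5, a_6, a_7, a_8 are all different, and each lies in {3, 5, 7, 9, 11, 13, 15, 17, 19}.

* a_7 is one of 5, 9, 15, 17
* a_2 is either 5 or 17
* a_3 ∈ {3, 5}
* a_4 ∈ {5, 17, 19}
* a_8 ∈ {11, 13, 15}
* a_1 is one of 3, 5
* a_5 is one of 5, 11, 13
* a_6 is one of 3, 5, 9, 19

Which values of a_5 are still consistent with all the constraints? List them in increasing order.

The 2 variables a_1 and a_3 are confined to {3, 5}, which locks those values in; drop them from a_2, a_4, a_5, a_6, a_7.
That leaves a_2 = 17. So a_4, a_7 can't be 17.
That leaves a_4 = 19. Remove 19 from a_6.
That leaves a_6 = 9. Strike 9 from a_7.
a_7 must be 15 (only option left). Strike 15 from a_8.
No further eliminations apply; a_5 can still be any of 11, 13.

11, 13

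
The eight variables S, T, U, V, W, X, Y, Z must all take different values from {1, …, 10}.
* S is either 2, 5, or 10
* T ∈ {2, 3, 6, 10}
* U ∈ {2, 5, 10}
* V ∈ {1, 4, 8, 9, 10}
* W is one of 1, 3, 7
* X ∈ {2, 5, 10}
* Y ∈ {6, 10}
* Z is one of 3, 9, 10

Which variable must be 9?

The 3 variables S, U, X are confined to {2, 5, 10}, which locks those values in; drop them from T, V, Y, Z.
That leaves Y = 6. Remove 6 from T.
T must be 3 (only option left). Strike 3 from W, Z.
So 9 goes to Z.

Z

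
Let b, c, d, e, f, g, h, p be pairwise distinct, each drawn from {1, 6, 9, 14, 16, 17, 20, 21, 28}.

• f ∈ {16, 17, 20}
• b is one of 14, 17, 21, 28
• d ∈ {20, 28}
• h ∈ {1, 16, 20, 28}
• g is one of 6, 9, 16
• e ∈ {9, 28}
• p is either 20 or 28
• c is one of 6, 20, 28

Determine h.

1

d and p between them cover only {20, 28} — a naked pair. Remove those values from b, c, e, f, h.
c must be 6 (only option left). So g can't be 6.
e has just one choice, so e = 9. So g can't be 9.
g has just one choice, so g = 16. So f, h can't be 16.
So h = 1.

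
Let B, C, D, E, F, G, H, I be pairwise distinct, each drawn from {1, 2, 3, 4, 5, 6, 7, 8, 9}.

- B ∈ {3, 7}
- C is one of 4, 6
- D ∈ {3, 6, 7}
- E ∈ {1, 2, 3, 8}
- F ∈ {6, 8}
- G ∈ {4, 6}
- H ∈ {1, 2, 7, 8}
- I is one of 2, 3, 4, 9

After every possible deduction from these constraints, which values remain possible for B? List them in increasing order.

Among the 8 variables, 9 fits only I (and all 8 values in {1, 2, 3, 4, 6, 7, 8, 9} must be used), so I = 9.
The 2 variables C and G are confined to {4, 6}, which locks those values in; drop them from D, F.
That leaves F = 8. Eliminate 8 elsewhere: E, H.
The 2 variables B and D are confined to {3, 7}, which locks those values in; drop them from E, H.
No further eliminations apply; B can still be any of 3, 7.

3, 7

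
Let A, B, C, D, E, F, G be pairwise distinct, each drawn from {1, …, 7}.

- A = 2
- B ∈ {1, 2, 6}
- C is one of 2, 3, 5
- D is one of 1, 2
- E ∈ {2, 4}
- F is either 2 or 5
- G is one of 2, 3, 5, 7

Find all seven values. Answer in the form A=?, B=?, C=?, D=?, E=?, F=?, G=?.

A=2, B=6, C=3, D=1, E=4, F=5, G=7

A has just one choice, so A = 2. So B, C, D, E, F, G can't be 2.
D's domain is down to {1}, so D = 1. Remove 1 from B.
E has just one choice, so E = 4.
F has just one choice, so F = 5. Remove 5 from C, G.
That leaves B = 6.
C has just one choice, so C = 3. So G can't be 3.
That leaves G = 7.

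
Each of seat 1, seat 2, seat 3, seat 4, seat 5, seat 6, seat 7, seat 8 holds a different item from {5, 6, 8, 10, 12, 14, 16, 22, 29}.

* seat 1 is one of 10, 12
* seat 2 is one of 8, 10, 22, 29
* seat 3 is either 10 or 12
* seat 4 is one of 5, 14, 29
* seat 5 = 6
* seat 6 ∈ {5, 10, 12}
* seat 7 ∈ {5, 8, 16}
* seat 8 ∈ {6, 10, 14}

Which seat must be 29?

seat 5 must be 6 (only option left). Remove 6 from seat 8.
seat 1 and seat 3 share exactly the 2 values {10, 12}; by pigeonhole those values go to them, so strike 10, 12 from seat 2, seat 6, seat 8.
seat 6's domain is down to {5}, so seat 6 = 5. So seat 4, seat 7 can't be 5.
seat 8 has just one choice, so seat 8 = 14. So seat 4 can't be 14.
So 29 goes to seat 4.

seat 4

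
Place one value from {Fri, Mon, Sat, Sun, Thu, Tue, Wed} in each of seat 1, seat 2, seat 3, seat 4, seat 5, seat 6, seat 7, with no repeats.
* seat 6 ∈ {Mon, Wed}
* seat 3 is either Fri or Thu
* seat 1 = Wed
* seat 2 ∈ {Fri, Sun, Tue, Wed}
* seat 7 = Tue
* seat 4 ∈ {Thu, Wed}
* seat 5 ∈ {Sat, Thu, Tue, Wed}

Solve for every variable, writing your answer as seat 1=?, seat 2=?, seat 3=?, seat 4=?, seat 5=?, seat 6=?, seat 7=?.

seat 1 must be Wed (only option left). Strike Wed from seat 2, seat 4, seat 5, seat 6.
seat 4 has just one choice, so seat 4 = Thu. Eliminate Thu elsewhere: seat 3, seat 5.
seat 6 has just one choice, so seat 6 = Mon.
seat 7 has just one choice, so seat 7 = Tue. Eliminate Tue elsewhere: seat 2, seat 5.
seat 3's domain is down to {Fri}, so seat 3 = Fri. Strike Fri from seat 2.
seat 5's domain is down to {Sat}, so seat 5 = Sat.
seat 2's domain is down to {Sun}, so seat 2 = Sun.

seat 1=Wed, seat 2=Sun, seat 3=Fri, seat 4=Thu, seat 5=Sat, seat 6=Mon, seat 7=Tue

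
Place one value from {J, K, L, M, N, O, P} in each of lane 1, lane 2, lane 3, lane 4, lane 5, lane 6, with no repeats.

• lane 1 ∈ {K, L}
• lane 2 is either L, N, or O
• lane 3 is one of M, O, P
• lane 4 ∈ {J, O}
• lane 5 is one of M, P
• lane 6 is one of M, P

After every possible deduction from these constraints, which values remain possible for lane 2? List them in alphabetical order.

lane 5 and lane 6 share exactly the 2 values {M, P}; by pigeonhole those values go to them, so strike M, P from lane 3.
lane 3 must be O (only option left). Eliminate O elsewhere: lane 2, lane 4.
That leaves lane 4 = J.
No further eliminations apply; lane 2 can still be any of L, N.

L, N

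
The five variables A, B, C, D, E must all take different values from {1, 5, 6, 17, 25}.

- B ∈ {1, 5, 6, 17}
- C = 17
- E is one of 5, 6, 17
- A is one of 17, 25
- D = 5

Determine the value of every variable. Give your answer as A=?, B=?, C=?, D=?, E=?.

C's domain is down to {17}, so C = 17. Strike 17 from A, B, E.
D has just one choice, so D = 5. Strike 5 from B, E.
That leaves E = 6. Eliminate 6 elsewhere: B.
A's domain is down to {25}, so A = 25.
That leaves B = 1.

A=25, B=1, C=17, D=5, E=6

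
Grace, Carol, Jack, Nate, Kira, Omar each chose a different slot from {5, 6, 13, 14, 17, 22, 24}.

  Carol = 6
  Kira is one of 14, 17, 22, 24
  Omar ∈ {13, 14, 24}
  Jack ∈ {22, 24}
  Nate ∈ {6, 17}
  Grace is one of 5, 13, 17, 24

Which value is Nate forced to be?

Carol's domain is down to {6}, so Carol = 6. Eliminate 6 elsewhere: Nate.
So Nate = 17.

17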